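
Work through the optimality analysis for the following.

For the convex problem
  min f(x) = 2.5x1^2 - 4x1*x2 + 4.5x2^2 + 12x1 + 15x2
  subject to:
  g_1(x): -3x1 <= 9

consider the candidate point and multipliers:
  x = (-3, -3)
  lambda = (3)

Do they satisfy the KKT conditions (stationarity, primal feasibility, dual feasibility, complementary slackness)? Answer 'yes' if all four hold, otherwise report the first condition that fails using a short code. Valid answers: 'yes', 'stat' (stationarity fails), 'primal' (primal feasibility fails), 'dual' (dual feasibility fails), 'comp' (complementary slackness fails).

Gradient of f: grad f(x) = Q x + c = (9, 0)
Constraint values g_i(x) = a_i^T x - b_i:
  g_1((-3, -3)) = 0
Stationarity residual: grad f(x) + sum_i lambda_i a_i = (0, 0)
  -> stationarity OK
Primal feasibility (all g_i <= 0): OK
Dual feasibility (all lambda_i >= 0): OK
Complementary slackness (lambda_i * g_i(x) = 0 for all i): OK

Verdict: yes, KKT holds.

yes


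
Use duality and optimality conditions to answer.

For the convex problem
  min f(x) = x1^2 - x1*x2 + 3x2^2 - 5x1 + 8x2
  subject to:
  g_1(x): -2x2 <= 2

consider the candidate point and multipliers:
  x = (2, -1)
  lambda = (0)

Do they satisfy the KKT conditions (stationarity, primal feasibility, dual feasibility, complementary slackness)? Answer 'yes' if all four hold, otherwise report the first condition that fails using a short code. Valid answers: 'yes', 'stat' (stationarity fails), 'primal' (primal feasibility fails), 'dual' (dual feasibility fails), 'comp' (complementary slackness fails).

Gradient of f: grad f(x) = Q x + c = (0, 0)
Constraint values g_i(x) = a_i^T x - b_i:
  g_1((2, -1)) = 0
Stationarity residual: grad f(x) + sum_i lambda_i a_i = (0, 0)
  -> stationarity OK
Primal feasibility (all g_i <= 0): OK
Dual feasibility (all lambda_i >= 0): OK
Complementary slackness (lambda_i * g_i(x) = 0 for all i): OK

Verdict: yes, KKT holds.

yes


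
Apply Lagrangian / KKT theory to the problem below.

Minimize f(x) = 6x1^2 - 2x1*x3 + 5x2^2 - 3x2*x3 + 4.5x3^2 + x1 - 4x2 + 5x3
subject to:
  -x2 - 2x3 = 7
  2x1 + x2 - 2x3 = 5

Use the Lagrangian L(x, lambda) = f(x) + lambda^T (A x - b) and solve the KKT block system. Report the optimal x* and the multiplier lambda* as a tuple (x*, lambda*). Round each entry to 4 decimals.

Form the Lagrangian:
  L(x, lambda) = (1/2) x^T Q x + c^T x + lambda^T (A x - b)
Stationarity (grad_x L = 0): Q x + c + A^T lambda = 0.
Primal feasibility: A x = b.

This gives the KKT block system:
  [ Q   A^T ] [ x     ]   [-c ]
  [ A    0  ] [ lambda ] = [ b ]

Solving the linear system:
  x*      = (-0.099, -0.901, -3.0495)
  lambda* = (-6.8168, -2.9554)
  f(x*)   = 25.3762

x* = (-0.099, -0.901, -3.0495), lambda* = (-6.8168, -2.9554)


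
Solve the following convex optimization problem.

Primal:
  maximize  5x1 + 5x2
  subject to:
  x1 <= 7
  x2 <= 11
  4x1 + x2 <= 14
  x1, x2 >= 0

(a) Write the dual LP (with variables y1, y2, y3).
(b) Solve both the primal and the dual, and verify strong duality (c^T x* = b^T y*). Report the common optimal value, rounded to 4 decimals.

The standard primal-dual pair for 'max c^T x s.t. A x <= b, x >= 0' is:
  Dual:  min b^T y  s.t.  A^T y >= c,  y >= 0.

So the dual LP is:
  minimize  7y1 + 11y2 + 14y3
  subject to:
    y1 + 4y3 >= 5
    y2 + y3 >= 5
    y1, y2, y3 >= 0

Solving the primal: x* = (0.75, 11).
  primal value c^T x* = 58.75.
Solving the dual: y* = (0, 3.75, 1.25).
  dual value b^T y* = 58.75.
Strong duality: c^T x* = b^T y*. Confirmed.

58.75


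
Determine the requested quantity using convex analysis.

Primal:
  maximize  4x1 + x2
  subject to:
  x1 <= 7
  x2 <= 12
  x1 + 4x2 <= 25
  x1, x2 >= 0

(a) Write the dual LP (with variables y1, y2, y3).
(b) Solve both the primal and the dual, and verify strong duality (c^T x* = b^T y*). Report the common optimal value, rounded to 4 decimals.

The standard primal-dual pair for 'max c^T x s.t. A x <= b, x >= 0' is:
  Dual:  min b^T y  s.t.  A^T y >= c,  y >= 0.

So the dual LP is:
  minimize  7y1 + 12y2 + 25y3
  subject to:
    y1 + y3 >= 4
    y2 + 4y3 >= 1
    y1, y2, y3 >= 0

Solving the primal: x* = (7, 4.5).
  primal value c^T x* = 32.5.
Solving the dual: y* = (3.75, 0, 0.25).
  dual value b^T y* = 32.5.
Strong duality: c^T x* = b^T y*. Confirmed.

32.5


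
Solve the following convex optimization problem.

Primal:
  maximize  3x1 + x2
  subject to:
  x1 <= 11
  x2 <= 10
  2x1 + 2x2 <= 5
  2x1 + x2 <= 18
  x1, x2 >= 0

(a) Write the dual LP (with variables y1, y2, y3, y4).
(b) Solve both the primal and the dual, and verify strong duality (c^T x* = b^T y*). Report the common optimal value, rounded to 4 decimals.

The standard primal-dual pair for 'max c^T x s.t. A x <= b, x >= 0' is:
  Dual:  min b^T y  s.t.  A^T y >= c,  y >= 0.

So the dual LP is:
  minimize  11y1 + 10y2 + 5y3 + 18y4
  subject to:
    y1 + 2y3 + 2y4 >= 3
    y2 + 2y3 + y4 >= 1
    y1, y2, y3, y4 >= 0

Solving the primal: x* = (2.5, 0).
  primal value c^T x* = 7.5.
Solving the dual: y* = (0, 0, 1.5, 0).
  dual value b^T y* = 7.5.
Strong duality: c^T x* = b^T y*. Confirmed.

7.5


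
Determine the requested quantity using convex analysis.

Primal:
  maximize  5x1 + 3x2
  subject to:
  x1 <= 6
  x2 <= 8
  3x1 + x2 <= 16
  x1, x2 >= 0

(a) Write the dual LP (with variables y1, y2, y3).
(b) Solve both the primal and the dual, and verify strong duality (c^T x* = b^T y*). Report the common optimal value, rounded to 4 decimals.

The standard primal-dual pair for 'max c^T x s.t. A x <= b, x >= 0' is:
  Dual:  min b^T y  s.t.  A^T y >= c,  y >= 0.

So the dual LP is:
  minimize  6y1 + 8y2 + 16y3
  subject to:
    y1 + 3y3 >= 5
    y2 + y3 >= 3
    y1, y2, y3 >= 0

Solving the primal: x* = (2.6667, 8).
  primal value c^T x* = 37.3333.
Solving the dual: y* = (0, 1.3333, 1.6667).
  dual value b^T y* = 37.3333.
Strong duality: c^T x* = b^T y*. Confirmed.

37.3333


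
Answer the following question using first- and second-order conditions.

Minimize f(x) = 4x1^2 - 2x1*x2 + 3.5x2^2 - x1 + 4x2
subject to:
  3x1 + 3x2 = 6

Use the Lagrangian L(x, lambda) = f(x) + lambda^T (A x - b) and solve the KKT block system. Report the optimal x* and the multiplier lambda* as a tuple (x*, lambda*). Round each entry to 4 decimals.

Form the Lagrangian:
  L(x, lambda) = (1/2) x^T Q x + c^T x + lambda^T (A x - b)
Stationarity (grad_x L = 0): Q x + c + A^T lambda = 0.
Primal feasibility: A x = b.

This gives the KKT block system:
  [ Q   A^T ] [ x     ]   [-c ]
  [ A    0  ] [ lambda ] = [ b ]

Solving the linear system:
  x*      = (1.2105, 0.7895)
  lambda* = (-2.3684)
  f(x*)   = 8.0789

x* = (1.2105, 0.7895), lambda* = (-2.3684)


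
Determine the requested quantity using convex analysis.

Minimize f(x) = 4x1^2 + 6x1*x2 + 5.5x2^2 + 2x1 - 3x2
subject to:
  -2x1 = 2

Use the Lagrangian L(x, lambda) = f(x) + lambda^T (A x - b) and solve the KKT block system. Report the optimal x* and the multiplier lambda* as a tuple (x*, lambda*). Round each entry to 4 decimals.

Form the Lagrangian:
  L(x, lambda) = (1/2) x^T Q x + c^T x + lambda^T (A x - b)
Stationarity (grad_x L = 0): Q x + c + A^T lambda = 0.
Primal feasibility: A x = b.

This gives the KKT block system:
  [ Q   A^T ] [ x     ]   [-c ]
  [ A    0  ] [ lambda ] = [ b ]

Solving the linear system:
  x*      = (-1, 0.8182)
  lambda* = (-0.5455)
  f(x*)   = -1.6818

x* = (-1, 0.8182), lambda* = (-0.5455)


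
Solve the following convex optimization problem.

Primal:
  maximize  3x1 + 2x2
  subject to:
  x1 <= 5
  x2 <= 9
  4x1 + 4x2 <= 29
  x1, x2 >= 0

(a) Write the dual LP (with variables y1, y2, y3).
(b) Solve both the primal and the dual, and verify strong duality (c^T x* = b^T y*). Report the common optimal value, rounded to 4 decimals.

The standard primal-dual pair for 'max c^T x s.t. A x <= b, x >= 0' is:
  Dual:  min b^T y  s.t.  A^T y >= c,  y >= 0.

So the dual LP is:
  minimize  5y1 + 9y2 + 29y3
  subject to:
    y1 + 4y3 >= 3
    y2 + 4y3 >= 2
    y1, y2, y3 >= 0

Solving the primal: x* = (5, 2.25).
  primal value c^T x* = 19.5.
Solving the dual: y* = (1, 0, 0.5).
  dual value b^T y* = 19.5.
Strong duality: c^T x* = b^T y*. Confirmed.

19.5


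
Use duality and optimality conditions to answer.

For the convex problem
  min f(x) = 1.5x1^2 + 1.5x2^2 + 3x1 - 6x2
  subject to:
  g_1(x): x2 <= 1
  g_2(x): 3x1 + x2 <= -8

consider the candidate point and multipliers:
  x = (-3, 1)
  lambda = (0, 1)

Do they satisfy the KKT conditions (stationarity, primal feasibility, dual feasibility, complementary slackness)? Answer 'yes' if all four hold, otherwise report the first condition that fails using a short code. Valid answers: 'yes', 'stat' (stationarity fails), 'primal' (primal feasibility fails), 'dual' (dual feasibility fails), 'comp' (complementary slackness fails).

Gradient of f: grad f(x) = Q x + c = (-6, -3)
Constraint values g_i(x) = a_i^T x - b_i:
  g_1((-3, 1)) = 0
  g_2((-3, 1)) = 0
Stationarity residual: grad f(x) + sum_i lambda_i a_i = (-3, -2)
  -> stationarity FAILS
Primal feasibility (all g_i <= 0): OK
Dual feasibility (all lambda_i >= 0): OK
Complementary slackness (lambda_i * g_i(x) = 0 for all i): OK

Verdict: the first failing condition is stationarity -> stat.

stat


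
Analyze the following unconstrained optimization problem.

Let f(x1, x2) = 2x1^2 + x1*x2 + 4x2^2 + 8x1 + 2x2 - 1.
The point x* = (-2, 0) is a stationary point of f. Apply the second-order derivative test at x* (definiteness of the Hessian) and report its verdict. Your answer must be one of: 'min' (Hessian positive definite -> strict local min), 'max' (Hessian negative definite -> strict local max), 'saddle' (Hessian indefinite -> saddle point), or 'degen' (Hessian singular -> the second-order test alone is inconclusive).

Compute the Hessian H = grad^2 f:
  H = [[4, 1], [1, 8]]
Verify stationarity: grad f(x*) = H x* + g = (0, 0).
Eigenvalues of H: 3.7639, 8.2361.
Both eigenvalues > 0, so H is positive definite -> x* is a strict local min.

min


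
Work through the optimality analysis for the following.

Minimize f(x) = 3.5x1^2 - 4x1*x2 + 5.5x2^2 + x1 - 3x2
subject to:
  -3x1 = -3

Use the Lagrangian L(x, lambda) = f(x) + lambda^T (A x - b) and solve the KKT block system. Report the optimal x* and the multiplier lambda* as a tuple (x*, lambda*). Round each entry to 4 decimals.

Form the Lagrangian:
  L(x, lambda) = (1/2) x^T Q x + c^T x + lambda^T (A x - b)
Stationarity (grad_x L = 0): Q x + c + A^T lambda = 0.
Primal feasibility: A x = b.

This gives the KKT block system:
  [ Q   A^T ] [ x     ]   [-c ]
  [ A    0  ] [ lambda ] = [ b ]

Solving the linear system:
  x*      = (1, 0.6364)
  lambda* = (1.8182)
  f(x*)   = 2.2727

x* = (1, 0.6364), lambda* = (1.8182)


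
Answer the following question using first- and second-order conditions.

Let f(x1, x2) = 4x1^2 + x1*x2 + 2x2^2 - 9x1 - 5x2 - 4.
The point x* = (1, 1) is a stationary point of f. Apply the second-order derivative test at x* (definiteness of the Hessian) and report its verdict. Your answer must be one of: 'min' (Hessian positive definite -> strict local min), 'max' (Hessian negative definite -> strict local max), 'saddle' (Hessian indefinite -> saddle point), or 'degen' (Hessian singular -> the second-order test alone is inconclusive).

Compute the Hessian H = grad^2 f:
  H = [[8, 1], [1, 4]]
Verify stationarity: grad f(x*) = H x* + g = (0, 0).
Eigenvalues of H: 3.7639, 8.2361.
Both eigenvalues > 0, so H is positive definite -> x* is a strict local min.

min


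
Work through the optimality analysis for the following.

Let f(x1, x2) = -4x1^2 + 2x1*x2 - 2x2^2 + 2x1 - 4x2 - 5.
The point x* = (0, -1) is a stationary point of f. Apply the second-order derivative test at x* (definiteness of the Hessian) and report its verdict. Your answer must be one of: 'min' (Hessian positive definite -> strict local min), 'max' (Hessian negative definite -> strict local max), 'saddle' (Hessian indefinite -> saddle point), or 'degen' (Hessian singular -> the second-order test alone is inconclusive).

Compute the Hessian H = grad^2 f:
  H = [[-8, 2], [2, -4]]
Verify stationarity: grad f(x*) = H x* + g = (0, 0).
Eigenvalues of H: -8.8284, -3.1716.
Both eigenvalues < 0, so H is negative definite -> x* is a strict local max.

max


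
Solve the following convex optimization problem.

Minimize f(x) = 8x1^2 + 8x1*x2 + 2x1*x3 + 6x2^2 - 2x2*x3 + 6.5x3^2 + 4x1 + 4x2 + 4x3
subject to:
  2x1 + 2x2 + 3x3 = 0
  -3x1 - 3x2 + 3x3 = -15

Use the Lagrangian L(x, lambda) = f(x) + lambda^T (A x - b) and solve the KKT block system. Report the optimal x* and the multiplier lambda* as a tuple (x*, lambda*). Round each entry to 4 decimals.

Form the Lagrangian:
  L(x, lambda) = (1/2) x^T Q x + c^T x + lambda^T (A x - b)
Stationarity (grad_x L = 0): Q x + c + A^T lambda = 0.
Primal feasibility: A x = b.

This gives the KKT block system:
  [ Q   A^T ] [ x     ]   [-c ]
  [ A    0  ] [ lambda ] = [ b ]

Solving the linear system:
  x*      = (1.6667, 1.3333, -2)
  lambda* = (-3.2, 10.3111)
  f(x*)   = 79.3333

x* = (1.6667, 1.3333, -2), lambda* = (-3.2, 10.3111)


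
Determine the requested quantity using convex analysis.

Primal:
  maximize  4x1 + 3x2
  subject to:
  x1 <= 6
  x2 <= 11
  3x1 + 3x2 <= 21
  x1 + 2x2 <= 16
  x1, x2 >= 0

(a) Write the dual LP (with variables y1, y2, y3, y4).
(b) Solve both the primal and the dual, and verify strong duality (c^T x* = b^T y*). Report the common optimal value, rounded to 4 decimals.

The standard primal-dual pair for 'max c^T x s.t. A x <= b, x >= 0' is:
  Dual:  min b^T y  s.t.  A^T y >= c,  y >= 0.

So the dual LP is:
  minimize  6y1 + 11y2 + 21y3 + 16y4
  subject to:
    y1 + 3y3 + y4 >= 4
    y2 + 3y3 + 2y4 >= 3
    y1, y2, y3, y4 >= 0

Solving the primal: x* = (6, 1).
  primal value c^T x* = 27.
Solving the dual: y* = (1, 0, 1, 0).
  dual value b^T y* = 27.
Strong duality: c^T x* = b^T y*. Confirmed.

27


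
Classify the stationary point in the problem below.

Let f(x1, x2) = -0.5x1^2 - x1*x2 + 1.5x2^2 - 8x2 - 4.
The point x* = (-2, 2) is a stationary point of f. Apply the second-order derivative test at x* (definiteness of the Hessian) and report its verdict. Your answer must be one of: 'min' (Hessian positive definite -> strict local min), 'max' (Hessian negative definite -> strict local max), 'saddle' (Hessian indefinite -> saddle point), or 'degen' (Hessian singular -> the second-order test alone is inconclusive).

Compute the Hessian H = grad^2 f:
  H = [[-1, -1], [-1, 3]]
Verify stationarity: grad f(x*) = H x* + g = (0, 0).
Eigenvalues of H: -1.2361, 3.2361.
Eigenvalues have mixed signs, so H is indefinite -> x* is a saddle point.

saddle


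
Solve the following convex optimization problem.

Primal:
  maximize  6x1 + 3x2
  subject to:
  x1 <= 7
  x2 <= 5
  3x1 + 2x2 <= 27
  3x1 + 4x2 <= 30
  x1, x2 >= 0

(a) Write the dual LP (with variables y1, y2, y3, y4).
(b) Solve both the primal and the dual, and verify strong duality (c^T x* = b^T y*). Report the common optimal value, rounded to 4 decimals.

The standard primal-dual pair for 'max c^T x s.t. A x <= b, x >= 0' is:
  Dual:  min b^T y  s.t.  A^T y >= c,  y >= 0.

So the dual LP is:
  minimize  7y1 + 5y2 + 27y3 + 30y4
  subject to:
    y1 + 3y3 + 3y4 >= 6
    y2 + 2y3 + 4y4 >= 3
    y1, y2, y3, y4 >= 0

Solving the primal: x* = (7, 2.25).
  primal value c^T x* = 48.75.
Solving the dual: y* = (3.75, 0, 0, 0.75).
  dual value b^T y* = 48.75.
Strong duality: c^T x* = b^T y*. Confirmed.

48.75


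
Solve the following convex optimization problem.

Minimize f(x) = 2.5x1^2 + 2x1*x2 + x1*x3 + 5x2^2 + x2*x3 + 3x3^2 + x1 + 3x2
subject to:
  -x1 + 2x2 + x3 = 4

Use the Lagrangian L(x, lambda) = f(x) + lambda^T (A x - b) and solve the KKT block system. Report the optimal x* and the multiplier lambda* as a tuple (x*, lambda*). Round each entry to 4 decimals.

Form the Lagrangian:
  L(x, lambda) = (1/2) x^T Q x + c^T x + lambda^T (A x - b)
Stationarity (grad_x L = 0): Q x + c + A^T lambda = 0.
Primal feasibility: A x = b.

This gives the KKT block system:
  [ Q   A^T ] [ x     ]   [-c ]
  [ A    0  ] [ lambda ] = [ b ]

Solving the linear system:
  x*      = (-1.5576, 0.7955, 0.8513)
  lambda* = (-4.3457)
  f(x*)   = 9.1059

x* = (-1.5576, 0.7955, 0.8513), lambda* = (-4.3457)


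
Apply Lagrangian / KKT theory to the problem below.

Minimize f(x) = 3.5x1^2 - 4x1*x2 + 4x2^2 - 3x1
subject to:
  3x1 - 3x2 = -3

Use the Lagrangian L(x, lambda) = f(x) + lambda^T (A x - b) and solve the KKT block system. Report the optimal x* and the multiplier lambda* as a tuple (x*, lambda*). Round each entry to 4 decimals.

Form the Lagrangian:
  L(x, lambda) = (1/2) x^T Q x + c^T x + lambda^T (A x - b)
Stationarity (grad_x L = 0): Q x + c + A^T lambda = 0.
Primal feasibility: A x = b.

This gives the KKT block system:
  [ Q   A^T ] [ x     ]   [-c ]
  [ A    0  ] [ lambda ] = [ b ]

Solving the linear system:
  x*      = (-0.1429, 0.8571)
  lambda* = (2.4762)
  f(x*)   = 3.9286

x* = (-0.1429, 0.8571), lambda* = (2.4762)


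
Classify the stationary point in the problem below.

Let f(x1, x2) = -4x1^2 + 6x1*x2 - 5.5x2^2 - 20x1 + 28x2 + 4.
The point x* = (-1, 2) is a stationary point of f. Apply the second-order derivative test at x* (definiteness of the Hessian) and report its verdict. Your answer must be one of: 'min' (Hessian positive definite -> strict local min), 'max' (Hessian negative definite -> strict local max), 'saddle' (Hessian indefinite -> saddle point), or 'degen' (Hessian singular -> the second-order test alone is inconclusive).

Compute the Hessian H = grad^2 f:
  H = [[-8, 6], [6, -11]]
Verify stationarity: grad f(x*) = H x* + g = (0, 0).
Eigenvalues of H: -15.6847, -3.3153.
Both eigenvalues < 0, so H is negative definite -> x* is a strict local max.

max


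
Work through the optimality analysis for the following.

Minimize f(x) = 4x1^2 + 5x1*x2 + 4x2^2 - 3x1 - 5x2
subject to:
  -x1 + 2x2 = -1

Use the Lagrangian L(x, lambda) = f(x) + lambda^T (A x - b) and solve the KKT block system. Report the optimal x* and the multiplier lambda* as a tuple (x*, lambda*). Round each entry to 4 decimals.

Form the Lagrangian:
  L(x, lambda) = (1/2) x^T Q x + c^T x + lambda^T (A x - b)
Stationarity (grad_x L = 0): Q x + c + A^T lambda = 0.
Primal feasibility: A x = b.

This gives the KKT block system:
  [ Q   A^T ] [ x     ]   [-c ]
  [ A    0  ] [ lambda ] = [ b ]

Solving the linear system:
  x*      = (0.6667, -0.1667)
  lambda* = (1.5)
  f(x*)   = 0.1667

x* = (0.6667, -0.1667), lambda* = (1.5)


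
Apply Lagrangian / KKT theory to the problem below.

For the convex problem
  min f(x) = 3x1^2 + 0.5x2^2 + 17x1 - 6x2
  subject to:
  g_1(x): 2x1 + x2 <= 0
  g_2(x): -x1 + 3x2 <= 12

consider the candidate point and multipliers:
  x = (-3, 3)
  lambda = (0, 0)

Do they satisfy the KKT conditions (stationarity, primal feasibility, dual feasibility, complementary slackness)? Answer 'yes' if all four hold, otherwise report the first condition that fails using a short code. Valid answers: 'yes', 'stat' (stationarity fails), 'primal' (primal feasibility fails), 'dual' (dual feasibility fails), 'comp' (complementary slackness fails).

Gradient of f: grad f(x) = Q x + c = (-1, -3)
Constraint values g_i(x) = a_i^T x - b_i:
  g_1((-3, 3)) = -3
  g_2((-3, 3)) = 0
Stationarity residual: grad f(x) + sum_i lambda_i a_i = (-1, -3)
  -> stationarity FAILS
Primal feasibility (all g_i <= 0): OK
Dual feasibility (all lambda_i >= 0): OK
Complementary slackness (lambda_i * g_i(x) = 0 for all i): OK

Verdict: the first failing condition is stationarity -> stat.

stat


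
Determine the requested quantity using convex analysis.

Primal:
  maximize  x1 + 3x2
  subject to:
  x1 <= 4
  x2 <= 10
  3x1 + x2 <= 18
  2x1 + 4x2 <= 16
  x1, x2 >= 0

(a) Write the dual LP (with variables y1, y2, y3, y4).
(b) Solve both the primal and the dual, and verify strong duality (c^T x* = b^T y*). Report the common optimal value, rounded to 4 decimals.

The standard primal-dual pair for 'max c^T x s.t. A x <= b, x >= 0' is:
  Dual:  min b^T y  s.t.  A^T y >= c,  y >= 0.

So the dual LP is:
  minimize  4y1 + 10y2 + 18y3 + 16y4
  subject to:
    y1 + 3y3 + 2y4 >= 1
    y2 + y3 + 4y4 >= 3
    y1, y2, y3, y4 >= 0

Solving the primal: x* = (0, 4).
  primal value c^T x* = 12.
Solving the dual: y* = (0, 0, 0, 0.75).
  dual value b^T y* = 12.
Strong duality: c^T x* = b^T y*. Confirmed.

12


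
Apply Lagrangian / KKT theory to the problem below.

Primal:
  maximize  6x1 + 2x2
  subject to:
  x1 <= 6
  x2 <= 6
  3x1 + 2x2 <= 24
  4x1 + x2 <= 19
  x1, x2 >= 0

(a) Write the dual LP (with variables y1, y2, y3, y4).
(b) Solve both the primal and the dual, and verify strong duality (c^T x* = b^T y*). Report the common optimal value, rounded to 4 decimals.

The standard primal-dual pair for 'max c^T x s.t. A x <= b, x >= 0' is:
  Dual:  min b^T y  s.t.  A^T y >= c,  y >= 0.

So the dual LP is:
  minimize  6y1 + 6y2 + 24y3 + 19y4
  subject to:
    y1 + 3y3 + 4y4 >= 6
    y2 + 2y3 + y4 >= 2
    y1, y2, y3, y4 >= 0

Solving the primal: x* = (3.25, 6).
  primal value c^T x* = 31.5.
Solving the dual: y* = (0, 0.5, 0, 1.5).
  dual value b^T y* = 31.5.
Strong duality: c^T x* = b^T y*. Confirmed.

31.5


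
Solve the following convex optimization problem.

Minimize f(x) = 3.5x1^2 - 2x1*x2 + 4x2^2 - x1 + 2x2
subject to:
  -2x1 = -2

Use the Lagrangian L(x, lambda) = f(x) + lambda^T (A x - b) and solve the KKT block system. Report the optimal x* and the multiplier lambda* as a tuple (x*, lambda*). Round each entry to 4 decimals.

Form the Lagrangian:
  L(x, lambda) = (1/2) x^T Q x + c^T x + lambda^T (A x - b)
Stationarity (grad_x L = 0): Q x + c + A^T lambda = 0.
Primal feasibility: A x = b.

This gives the KKT block system:
  [ Q   A^T ] [ x     ]   [-c ]
  [ A    0  ] [ lambda ] = [ b ]

Solving the linear system:
  x*      = (1, 0)
  lambda* = (3)
  f(x*)   = 2.5

x* = (1, 0), lambda* = (3)


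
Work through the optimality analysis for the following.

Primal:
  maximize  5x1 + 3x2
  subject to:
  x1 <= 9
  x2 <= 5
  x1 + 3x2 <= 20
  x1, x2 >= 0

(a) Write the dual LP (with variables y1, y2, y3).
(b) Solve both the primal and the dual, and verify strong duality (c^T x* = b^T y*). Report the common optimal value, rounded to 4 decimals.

The standard primal-dual pair for 'max c^T x s.t. A x <= b, x >= 0' is:
  Dual:  min b^T y  s.t.  A^T y >= c,  y >= 0.

So the dual LP is:
  minimize  9y1 + 5y2 + 20y3
  subject to:
    y1 + y3 >= 5
    y2 + 3y3 >= 3
    y1, y2, y3 >= 0

Solving the primal: x* = (9, 3.6667).
  primal value c^T x* = 56.
Solving the dual: y* = (4, 0, 1).
  dual value b^T y* = 56.
Strong duality: c^T x* = b^T y*. Confirmed.

56


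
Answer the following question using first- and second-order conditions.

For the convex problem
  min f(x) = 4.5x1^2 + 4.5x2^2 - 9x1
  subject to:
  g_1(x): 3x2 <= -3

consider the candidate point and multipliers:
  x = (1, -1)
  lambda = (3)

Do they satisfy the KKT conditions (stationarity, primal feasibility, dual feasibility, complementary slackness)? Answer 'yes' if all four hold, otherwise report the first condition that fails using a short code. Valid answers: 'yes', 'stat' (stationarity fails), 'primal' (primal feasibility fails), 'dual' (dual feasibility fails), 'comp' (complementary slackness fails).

Gradient of f: grad f(x) = Q x + c = (0, -9)
Constraint values g_i(x) = a_i^T x - b_i:
  g_1((1, -1)) = 0
Stationarity residual: grad f(x) + sum_i lambda_i a_i = (0, 0)
  -> stationarity OK
Primal feasibility (all g_i <= 0): OK
Dual feasibility (all lambda_i >= 0): OK
Complementary slackness (lambda_i * g_i(x) = 0 for all i): OK

Verdict: yes, KKT holds.

yes


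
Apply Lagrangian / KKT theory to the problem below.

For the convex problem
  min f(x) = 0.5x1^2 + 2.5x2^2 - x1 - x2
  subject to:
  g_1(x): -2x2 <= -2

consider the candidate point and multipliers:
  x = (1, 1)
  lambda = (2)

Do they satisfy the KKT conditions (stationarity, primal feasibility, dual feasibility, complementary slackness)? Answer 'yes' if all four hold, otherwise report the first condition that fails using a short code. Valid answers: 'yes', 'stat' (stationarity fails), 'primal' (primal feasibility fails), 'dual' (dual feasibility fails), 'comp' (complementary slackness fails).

Gradient of f: grad f(x) = Q x + c = (0, 4)
Constraint values g_i(x) = a_i^T x - b_i:
  g_1((1, 1)) = 0
Stationarity residual: grad f(x) + sum_i lambda_i a_i = (0, 0)
  -> stationarity OK
Primal feasibility (all g_i <= 0): OK
Dual feasibility (all lambda_i >= 0): OK
Complementary slackness (lambda_i * g_i(x) = 0 for all i): OK

Verdict: yes, KKT holds.

yes


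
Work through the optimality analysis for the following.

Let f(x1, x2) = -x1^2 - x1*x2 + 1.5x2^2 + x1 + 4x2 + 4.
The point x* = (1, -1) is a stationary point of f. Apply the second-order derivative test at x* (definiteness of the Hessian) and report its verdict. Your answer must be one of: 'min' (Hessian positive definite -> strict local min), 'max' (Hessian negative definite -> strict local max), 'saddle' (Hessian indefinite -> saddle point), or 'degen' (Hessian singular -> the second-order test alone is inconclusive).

Compute the Hessian H = grad^2 f:
  H = [[-2, -1], [-1, 3]]
Verify stationarity: grad f(x*) = H x* + g = (0, 0).
Eigenvalues of H: -2.1926, 3.1926.
Eigenvalues have mixed signs, so H is indefinite -> x* is a saddle point.

saddle


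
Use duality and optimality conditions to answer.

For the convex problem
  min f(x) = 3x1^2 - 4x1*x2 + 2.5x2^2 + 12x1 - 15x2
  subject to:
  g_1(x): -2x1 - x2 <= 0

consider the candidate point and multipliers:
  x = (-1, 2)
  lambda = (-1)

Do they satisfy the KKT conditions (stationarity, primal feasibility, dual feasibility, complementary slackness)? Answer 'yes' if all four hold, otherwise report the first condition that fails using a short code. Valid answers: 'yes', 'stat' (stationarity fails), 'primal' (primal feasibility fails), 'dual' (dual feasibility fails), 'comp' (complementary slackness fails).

Gradient of f: grad f(x) = Q x + c = (-2, -1)
Constraint values g_i(x) = a_i^T x - b_i:
  g_1((-1, 2)) = 0
Stationarity residual: grad f(x) + sum_i lambda_i a_i = (0, 0)
  -> stationarity OK
Primal feasibility (all g_i <= 0): OK
Dual feasibility (all lambda_i >= 0): FAILS
Complementary slackness (lambda_i * g_i(x) = 0 for all i): OK

Verdict: the first failing condition is dual_feasibility -> dual.

dual


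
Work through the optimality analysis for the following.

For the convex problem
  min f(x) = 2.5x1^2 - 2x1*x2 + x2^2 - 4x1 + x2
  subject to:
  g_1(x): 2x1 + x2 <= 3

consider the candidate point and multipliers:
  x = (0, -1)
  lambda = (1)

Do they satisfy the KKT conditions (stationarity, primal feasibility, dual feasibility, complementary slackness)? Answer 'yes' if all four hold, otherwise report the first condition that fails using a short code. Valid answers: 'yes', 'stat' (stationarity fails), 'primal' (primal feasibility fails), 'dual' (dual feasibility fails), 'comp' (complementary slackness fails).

Gradient of f: grad f(x) = Q x + c = (-2, -1)
Constraint values g_i(x) = a_i^T x - b_i:
  g_1((0, -1)) = -4
Stationarity residual: grad f(x) + sum_i lambda_i a_i = (0, 0)
  -> stationarity OK
Primal feasibility (all g_i <= 0): OK
Dual feasibility (all lambda_i >= 0): OK
Complementary slackness (lambda_i * g_i(x) = 0 for all i): FAILS

Verdict: the first failing condition is complementary_slackness -> comp.

comp


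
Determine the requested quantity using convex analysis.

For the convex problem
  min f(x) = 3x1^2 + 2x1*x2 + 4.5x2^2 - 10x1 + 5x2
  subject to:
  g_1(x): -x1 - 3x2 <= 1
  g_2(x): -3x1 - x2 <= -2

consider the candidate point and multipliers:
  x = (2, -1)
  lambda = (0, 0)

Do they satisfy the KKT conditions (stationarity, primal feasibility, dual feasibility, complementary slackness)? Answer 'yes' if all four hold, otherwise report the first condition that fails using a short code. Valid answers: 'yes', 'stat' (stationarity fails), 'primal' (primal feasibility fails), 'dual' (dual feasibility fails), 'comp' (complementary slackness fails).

Gradient of f: grad f(x) = Q x + c = (0, 0)
Constraint values g_i(x) = a_i^T x - b_i:
  g_1((2, -1)) = 0
  g_2((2, -1)) = -3
Stationarity residual: grad f(x) + sum_i lambda_i a_i = (0, 0)
  -> stationarity OK
Primal feasibility (all g_i <= 0): OK
Dual feasibility (all lambda_i >= 0): OK
Complementary slackness (lambda_i * g_i(x) = 0 for all i): OK

Verdict: yes, KKT holds.

yes


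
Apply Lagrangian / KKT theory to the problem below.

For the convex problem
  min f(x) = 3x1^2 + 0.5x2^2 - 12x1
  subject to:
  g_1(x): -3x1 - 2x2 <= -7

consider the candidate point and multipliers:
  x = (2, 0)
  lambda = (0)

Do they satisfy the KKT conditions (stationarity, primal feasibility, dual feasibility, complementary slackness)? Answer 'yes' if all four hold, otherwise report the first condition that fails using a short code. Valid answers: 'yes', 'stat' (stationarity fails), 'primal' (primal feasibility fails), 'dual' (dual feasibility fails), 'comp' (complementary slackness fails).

Gradient of f: grad f(x) = Q x + c = (0, 0)
Constraint values g_i(x) = a_i^T x - b_i:
  g_1((2, 0)) = 1
Stationarity residual: grad f(x) + sum_i lambda_i a_i = (0, 0)
  -> stationarity OK
Primal feasibility (all g_i <= 0): FAILS
Dual feasibility (all lambda_i >= 0): OK
Complementary slackness (lambda_i * g_i(x) = 0 for all i): OK

Verdict: the first failing condition is primal_feasibility -> primal.

primal


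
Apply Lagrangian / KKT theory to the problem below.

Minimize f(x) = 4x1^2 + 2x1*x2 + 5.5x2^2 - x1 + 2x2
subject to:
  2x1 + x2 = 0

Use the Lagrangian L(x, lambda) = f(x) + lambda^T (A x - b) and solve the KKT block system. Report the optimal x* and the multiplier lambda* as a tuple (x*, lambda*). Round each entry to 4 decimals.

Form the Lagrangian:
  L(x, lambda) = (1/2) x^T Q x + c^T x + lambda^T (A x - b)
Stationarity (grad_x L = 0): Q x + c + A^T lambda = 0.
Primal feasibility: A x = b.

This gives the KKT block system:
  [ Q   A^T ] [ x     ]   [-c ]
  [ A    0  ] [ lambda ] = [ b ]

Solving the linear system:
  x*      = (0.1136, -0.2273)
  lambda* = (0.2727)
  f(x*)   = -0.2841

x* = (0.1136, -0.2273), lambda* = (0.2727)


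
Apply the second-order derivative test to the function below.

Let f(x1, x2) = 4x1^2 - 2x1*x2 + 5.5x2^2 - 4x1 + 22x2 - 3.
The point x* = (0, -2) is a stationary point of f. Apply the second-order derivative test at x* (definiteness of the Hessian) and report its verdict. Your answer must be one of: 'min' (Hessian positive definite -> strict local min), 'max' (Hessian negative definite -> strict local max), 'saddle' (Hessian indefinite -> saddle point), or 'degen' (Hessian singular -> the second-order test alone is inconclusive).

Compute the Hessian H = grad^2 f:
  H = [[8, -2], [-2, 11]]
Verify stationarity: grad f(x*) = H x* + g = (0, 0).
Eigenvalues of H: 7, 12.
Both eigenvalues > 0, so H is positive definite -> x* is a strict local min.

min


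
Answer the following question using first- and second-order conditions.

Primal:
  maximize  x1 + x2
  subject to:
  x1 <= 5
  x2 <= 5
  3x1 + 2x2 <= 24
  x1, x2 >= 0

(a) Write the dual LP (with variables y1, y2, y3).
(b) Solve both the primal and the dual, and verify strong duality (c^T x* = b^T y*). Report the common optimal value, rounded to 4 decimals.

The standard primal-dual pair for 'max c^T x s.t. A x <= b, x >= 0' is:
  Dual:  min b^T y  s.t.  A^T y >= c,  y >= 0.

So the dual LP is:
  minimize  5y1 + 5y2 + 24y3
  subject to:
    y1 + 3y3 >= 1
    y2 + 2y3 >= 1
    y1, y2, y3 >= 0

Solving the primal: x* = (4.6667, 5).
  primal value c^T x* = 9.6667.
Solving the dual: y* = (0, 0.3333, 0.3333).
  dual value b^T y* = 9.6667.
Strong duality: c^T x* = b^T y*. Confirmed.

9.6667


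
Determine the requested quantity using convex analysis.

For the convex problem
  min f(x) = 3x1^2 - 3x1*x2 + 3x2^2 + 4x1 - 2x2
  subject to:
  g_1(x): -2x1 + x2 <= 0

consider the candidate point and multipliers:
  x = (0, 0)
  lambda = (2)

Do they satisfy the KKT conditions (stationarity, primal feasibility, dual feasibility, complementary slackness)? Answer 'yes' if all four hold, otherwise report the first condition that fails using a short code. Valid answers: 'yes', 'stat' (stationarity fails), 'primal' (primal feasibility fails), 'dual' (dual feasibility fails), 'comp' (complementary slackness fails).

Gradient of f: grad f(x) = Q x + c = (4, -2)
Constraint values g_i(x) = a_i^T x - b_i:
  g_1((0, 0)) = 0
Stationarity residual: grad f(x) + sum_i lambda_i a_i = (0, 0)
  -> stationarity OK
Primal feasibility (all g_i <= 0): OK
Dual feasibility (all lambda_i >= 0): OK
Complementary slackness (lambda_i * g_i(x) = 0 for all i): OK

Verdict: yes, KKT holds.

yes


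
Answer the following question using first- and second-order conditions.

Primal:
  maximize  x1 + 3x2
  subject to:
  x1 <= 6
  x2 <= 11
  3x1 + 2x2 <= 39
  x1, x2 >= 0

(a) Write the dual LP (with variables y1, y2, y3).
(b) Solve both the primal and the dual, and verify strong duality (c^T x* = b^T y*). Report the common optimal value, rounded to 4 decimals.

The standard primal-dual pair for 'max c^T x s.t. A x <= b, x >= 0' is:
  Dual:  min b^T y  s.t.  A^T y >= c,  y >= 0.

So the dual LP is:
  minimize  6y1 + 11y2 + 39y3
  subject to:
    y1 + 3y3 >= 1
    y2 + 2y3 >= 3
    y1, y2, y3 >= 0

Solving the primal: x* = (5.6667, 11).
  primal value c^T x* = 38.6667.
Solving the dual: y* = (0, 2.3333, 0.3333).
  dual value b^T y* = 38.6667.
Strong duality: c^T x* = b^T y*. Confirmed.

38.6667


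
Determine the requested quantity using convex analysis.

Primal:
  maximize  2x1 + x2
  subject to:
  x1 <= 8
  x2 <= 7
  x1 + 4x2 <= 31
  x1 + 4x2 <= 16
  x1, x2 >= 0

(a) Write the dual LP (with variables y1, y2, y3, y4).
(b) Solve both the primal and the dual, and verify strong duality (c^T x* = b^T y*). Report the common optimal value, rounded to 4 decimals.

The standard primal-dual pair for 'max c^T x s.t. A x <= b, x >= 0' is:
  Dual:  min b^T y  s.t.  A^T y >= c,  y >= 0.

So the dual LP is:
  minimize  8y1 + 7y2 + 31y3 + 16y4
  subject to:
    y1 + y3 + y4 >= 2
    y2 + 4y3 + 4y4 >= 1
    y1, y2, y3, y4 >= 0

Solving the primal: x* = (8, 2).
  primal value c^T x* = 18.
Solving the dual: y* = (1.75, 0, 0, 0.25).
  dual value b^T y* = 18.
Strong duality: c^T x* = b^T y*. Confirmed.

18


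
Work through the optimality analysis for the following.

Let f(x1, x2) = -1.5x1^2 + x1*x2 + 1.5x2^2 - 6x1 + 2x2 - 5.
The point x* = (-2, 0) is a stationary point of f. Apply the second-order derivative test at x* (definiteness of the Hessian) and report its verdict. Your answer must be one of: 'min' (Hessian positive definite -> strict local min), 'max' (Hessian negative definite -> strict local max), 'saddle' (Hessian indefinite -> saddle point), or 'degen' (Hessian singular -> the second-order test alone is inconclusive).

Compute the Hessian H = grad^2 f:
  H = [[-3, 1], [1, 3]]
Verify stationarity: grad f(x*) = H x* + g = (0, 0).
Eigenvalues of H: -3.1623, 3.1623.
Eigenvalues have mixed signs, so H is indefinite -> x* is a saddle point.

saddle


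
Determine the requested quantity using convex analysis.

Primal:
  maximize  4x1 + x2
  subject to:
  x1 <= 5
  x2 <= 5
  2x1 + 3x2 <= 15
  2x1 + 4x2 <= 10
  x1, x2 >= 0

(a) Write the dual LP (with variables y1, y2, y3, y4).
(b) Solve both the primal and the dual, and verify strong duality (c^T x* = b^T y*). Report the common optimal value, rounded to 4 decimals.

The standard primal-dual pair for 'max c^T x s.t. A x <= b, x >= 0' is:
  Dual:  min b^T y  s.t.  A^T y >= c,  y >= 0.

So the dual LP is:
  minimize  5y1 + 5y2 + 15y3 + 10y4
  subject to:
    y1 + 2y3 + 2y4 >= 4
    y2 + 3y3 + 4y4 >= 1
    y1, y2, y3, y4 >= 0

Solving the primal: x* = (5, 0).
  primal value c^T x* = 20.
Solving the dual: y* = (3.5, 0, 0, 0.25).
  dual value b^T y* = 20.
Strong duality: c^T x* = b^T y*. Confirmed.

20


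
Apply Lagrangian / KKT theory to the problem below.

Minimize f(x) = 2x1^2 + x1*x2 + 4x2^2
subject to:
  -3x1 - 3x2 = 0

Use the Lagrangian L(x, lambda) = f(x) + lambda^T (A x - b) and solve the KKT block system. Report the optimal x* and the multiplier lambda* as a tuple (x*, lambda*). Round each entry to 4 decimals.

Form the Lagrangian:
  L(x, lambda) = (1/2) x^T Q x + c^T x + lambda^T (A x - b)
Stationarity (grad_x L = 0): Q x + c + A^T lambda = 0.
Primal feasibility: A x = b.

This gives the KKT block system:
  [ Q   A^T ] [ x     ]   [-c ]
  [ A    0  ] [ lambda ] = [ b ]

Solving the linear system:
  x*      = (0, 0)
  lambda* = (0)
  f(x*)   = 0

x* = (0, 0), lambda* = (0)


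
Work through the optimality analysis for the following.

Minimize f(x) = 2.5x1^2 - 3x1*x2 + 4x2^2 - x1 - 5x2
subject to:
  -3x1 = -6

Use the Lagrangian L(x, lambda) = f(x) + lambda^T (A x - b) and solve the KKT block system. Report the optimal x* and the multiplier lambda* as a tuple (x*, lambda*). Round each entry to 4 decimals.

Form the Lagrangian:
  L(x, lambda) = (1/2) x^T Q x + c^T x + lambda^T (A x - b)
Stationarity (grad_x L = 0): Q x + c + A^T lambda = 0.
Primal feasibility: A x = b.

This gives the KKT block system:
  [ Q   A^T ] [ x     ]   [-c ]
  [ A    0  ] [ lambda ] = [ b ]

Solving the linear system:
  x*      = (2, 1.375)
  lambda* = (1.625)
  f(x*)   = 0.4375

x* = (2, 1.375), lambda* = (1.625)


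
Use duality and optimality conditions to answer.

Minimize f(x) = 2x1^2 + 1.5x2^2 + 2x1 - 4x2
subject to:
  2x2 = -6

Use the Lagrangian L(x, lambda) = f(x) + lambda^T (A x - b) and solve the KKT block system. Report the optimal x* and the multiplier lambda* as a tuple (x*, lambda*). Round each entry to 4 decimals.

Form the Lagrangian:
  L(x, lambda) = (1/2) x^T Q x + c^T x + lambda^T (A x - b)
Stationarity (grad_x L = 0): Q x + c + A^T lambda = 0.
Primal feasibility: A x = b.

This gives the KKT block system:
  [ Q   A^T ] [ x     ]   [-c ]
  [ A    0  ] [ lambda ] = [ b ]

Solving the linear system:
  x*      = (-0.5, -3)
  lambda* = (6.5)
  f(x*)   = 25

x* = (-0.5, -3), lambda* = (6.5)


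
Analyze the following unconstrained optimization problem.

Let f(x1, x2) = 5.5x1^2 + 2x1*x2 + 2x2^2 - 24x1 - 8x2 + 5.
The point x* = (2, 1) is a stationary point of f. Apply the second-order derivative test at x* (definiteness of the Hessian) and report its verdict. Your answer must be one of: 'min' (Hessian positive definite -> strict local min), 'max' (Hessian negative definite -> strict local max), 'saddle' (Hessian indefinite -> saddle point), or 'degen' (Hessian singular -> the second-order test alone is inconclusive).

Compute the Hessian H = grad^2 f:
  H = [[11, 2], [2, 4]]
Verify stationarity: grad f(x*) = H x* + g = (0, 0).
Eigenvalues of H: 3.4689, 11.5311.
Both eigenvalues > 0, so H is positive definite -> x* is a strict local min.

min


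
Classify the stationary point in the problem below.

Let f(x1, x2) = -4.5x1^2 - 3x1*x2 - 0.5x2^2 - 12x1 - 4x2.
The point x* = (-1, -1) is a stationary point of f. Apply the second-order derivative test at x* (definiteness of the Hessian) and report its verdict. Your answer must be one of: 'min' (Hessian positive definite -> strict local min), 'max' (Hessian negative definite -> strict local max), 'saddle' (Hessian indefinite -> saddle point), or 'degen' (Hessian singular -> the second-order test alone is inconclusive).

Compute the Hessian H = grad^2 f:
  H = [[-9, -3], [-3, -1]]
Verify stationarity: grad f(x*) = H x* + g = (0, 0).
Eigenvalues of H: -10, 0.
H has a zero eigenvalue (singular; negative semidefinite but not definite), so H is neither positive definite, negative definite, nor indefinite. The second-order test alone is inconclusive -> degen.
(Indeed, f is constant along the null direction of H through x*, so x* is not a strict local extremum.)

degen


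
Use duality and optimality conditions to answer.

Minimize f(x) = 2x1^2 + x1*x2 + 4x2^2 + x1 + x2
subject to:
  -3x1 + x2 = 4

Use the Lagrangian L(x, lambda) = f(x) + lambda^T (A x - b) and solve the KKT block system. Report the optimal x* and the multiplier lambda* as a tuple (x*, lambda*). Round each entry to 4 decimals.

Form the Lagrangian:
  L(x, lambda) = (1/2) x^T Q x + c^T x + lambda^T (A x - b)
Stationarity (grad_x L = 0): Q x + c + A^T lambda = 0.
Primal feasibility: A x = b.

This gives the KKT block system:
  [ Q   A^T ] [ x     ]   [-c ]
  [ A    0  ] [ lambda ] = [ b ]

Solving the linear system:
  x*      = (-1.2683, 0.1951)
  lambda* = (-1.2927)
  f(x*)   = 2.0488

x* = (-1.2683, 0.1951), lambda* = (-1.2927)
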